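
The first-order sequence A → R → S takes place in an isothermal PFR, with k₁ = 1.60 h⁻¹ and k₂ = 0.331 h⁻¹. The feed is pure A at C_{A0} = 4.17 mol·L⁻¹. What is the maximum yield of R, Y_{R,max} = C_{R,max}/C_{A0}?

At the optimum, C_{R,max}/C_{A0} = (k₁/k₂)^[k₂/(k₂−k₁)].
= (1.60/0.331)^(0.331/(0.331−1.60)) = (4.834)^(-0.2608) = 0.6630.

0.663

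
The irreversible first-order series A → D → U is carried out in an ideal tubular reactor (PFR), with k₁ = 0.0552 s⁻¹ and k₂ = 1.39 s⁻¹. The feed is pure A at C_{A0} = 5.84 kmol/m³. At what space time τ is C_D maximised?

The intermediate peaks when r₁ = r₂, i.e. k₁e^(−k₁τ) = k₂e^(−k₂τ), giving τ_opt = ln(k₂/k₁)/(k₂−k₁).
= ln(1.39/0.0552)/(1.39−0.0552) = ln(25.18)/1.335 = 3.226/1.335 = 2.42 s.

2.42 s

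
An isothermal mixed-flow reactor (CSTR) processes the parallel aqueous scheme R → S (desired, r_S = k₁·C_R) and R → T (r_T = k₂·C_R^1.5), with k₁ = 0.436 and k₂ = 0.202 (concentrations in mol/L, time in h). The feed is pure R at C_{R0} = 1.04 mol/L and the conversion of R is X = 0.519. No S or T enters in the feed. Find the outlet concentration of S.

0.407 mol/L

Exit C_R = C_{R0}(1−X) = 1.04×0.481 = 0.5002 mol/L.
Rates in a CSTR are evaluated at the outlet concentration: r_S = 0.436×0.5002 = 0.2181, r_T = 0.202×0.5002^1.5 = 0.07147.
Fraction of consumed R going to S: r_S/(r_S+r_T) = 0.7532.
C_S = 0.7532·C_{R0}·X = 0.7532×1.04×0.519 = 0.407 mol/L.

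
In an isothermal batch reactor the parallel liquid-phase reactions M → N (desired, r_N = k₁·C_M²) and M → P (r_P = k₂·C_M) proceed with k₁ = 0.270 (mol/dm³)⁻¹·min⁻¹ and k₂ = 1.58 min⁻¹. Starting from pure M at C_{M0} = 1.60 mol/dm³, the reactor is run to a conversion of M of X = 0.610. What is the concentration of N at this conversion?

C_M = C_{M0}(1−X) = 0.6240 mol/dm³.
Along a PFR/batch, dC_P/dC_M = −r_P/(r_N+r_P) = −k₂/(k₂+k₁·C_M).
Integrating from C_{M0} to C_M: C_P = (1.58/0.270)·ln[(1.58+0.270·1.60)/(1.58+0.270·0.624)] = 5.852·ln(2.012/1.748) = 0.8215 mol/dm³.
Then C_N = (C_{M0}−C_M) − C_P = 0.9760 − 0.8215 = 0.1545 mol/dm³.

0.155 mol/dm³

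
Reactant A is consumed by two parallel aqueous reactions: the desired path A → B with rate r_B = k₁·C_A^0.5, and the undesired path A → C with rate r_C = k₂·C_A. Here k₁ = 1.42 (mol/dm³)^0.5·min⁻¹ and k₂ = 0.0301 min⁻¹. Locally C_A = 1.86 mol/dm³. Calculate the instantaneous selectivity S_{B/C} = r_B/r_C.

34.6

S_{B/C} = r_B/r_C = (k₁·C_A^0.5)/(k₂·C_A) = (k₁/k₂)·C_A^-0.5.
= (1.42×1.860^0.5) / (0.0301×1.860) = 1.937/0.05599 = 34.6.
The undesired path is higher order in A, so low C_A (CSTR or dilute feed) favours B.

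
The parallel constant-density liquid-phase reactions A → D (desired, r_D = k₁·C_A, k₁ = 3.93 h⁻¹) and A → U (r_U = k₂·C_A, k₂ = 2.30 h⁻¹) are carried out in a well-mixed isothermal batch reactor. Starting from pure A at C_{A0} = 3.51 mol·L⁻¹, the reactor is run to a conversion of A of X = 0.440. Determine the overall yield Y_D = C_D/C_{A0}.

C_A = C_{A0}(1−X) = 1.966 mol·L⁻¹.
Both paths are first order in A, so the instantaneous fraction to D is constant: dC_D/d(−C_A) = k₁/(k₁+k₂) = 0.6308.
C_D = 0.6308·(C_{A0}−C_A) = 0.6308×1.544 = 0.974 mol·L⁻¹.
Y_D = C_D/C_{A0} = 0.9742/3.51 = 0.278.

0.278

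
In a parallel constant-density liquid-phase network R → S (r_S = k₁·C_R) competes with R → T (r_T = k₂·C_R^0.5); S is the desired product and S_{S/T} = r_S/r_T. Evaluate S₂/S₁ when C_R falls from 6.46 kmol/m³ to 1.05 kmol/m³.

S_{S/T} = (k₁/k₂)·C_R^0.5, so S₂/S₁ = (C_{R,2}/C_{R,1})^0.5.
= (1.05/6.46)^0.5 = (0.1625)^0.5 = 0.403.

0.403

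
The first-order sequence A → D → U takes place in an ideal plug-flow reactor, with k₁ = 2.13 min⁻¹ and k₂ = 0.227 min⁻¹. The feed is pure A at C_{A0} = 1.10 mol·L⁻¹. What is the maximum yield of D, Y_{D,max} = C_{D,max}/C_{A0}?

Evaluating C_D at τ_opt = ln(k₂/k₁)/(k₂−k₁) gives C_{D,max}/C_{A0} = (k₁/k₂)^[k₂/(k₂−k₁)].
= (2.13/0.227)^(0.227/(0.227−2.13)) = (9.383)^(-0.1193) = 0.7656.

0.766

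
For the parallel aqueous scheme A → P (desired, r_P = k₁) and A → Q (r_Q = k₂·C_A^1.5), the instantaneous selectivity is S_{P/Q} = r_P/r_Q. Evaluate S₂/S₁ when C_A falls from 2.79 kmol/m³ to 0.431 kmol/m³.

16.5

S_{P/Q} = (k₁/k₂)·C_A^-1.5, so S₂/S₁ = (C_{A,2}/C_{A,1})^-1.5.
= (0.431/2.79)^(-1.5) = (0.1545)^(-1.5) = 16.5.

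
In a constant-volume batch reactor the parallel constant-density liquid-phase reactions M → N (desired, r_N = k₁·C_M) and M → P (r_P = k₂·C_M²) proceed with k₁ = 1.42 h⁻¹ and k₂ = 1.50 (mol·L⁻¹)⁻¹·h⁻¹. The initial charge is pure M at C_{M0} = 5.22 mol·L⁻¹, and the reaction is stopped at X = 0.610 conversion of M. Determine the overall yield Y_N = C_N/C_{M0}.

C_M = C_{M0}(1−X) = 2.036 mol·L⁻¹.
Along a PFR/batch, dC_N/dC_M = −r_N/(r_N+r_P) = −k₁/(k₁+k₂·C_M).
Integrating from C_{M0} to C_M: C_N = (1.42/1.50)·ln[(1.42+1.50·5.22)/(1.42+1.50·2.04)] = 0.9467·ln(9.250/4.474) = 0.6877 mol·L⁻¹.
Y_N = C_N/C_{M0} = 0.6877/5.22 = 0.132.

0.132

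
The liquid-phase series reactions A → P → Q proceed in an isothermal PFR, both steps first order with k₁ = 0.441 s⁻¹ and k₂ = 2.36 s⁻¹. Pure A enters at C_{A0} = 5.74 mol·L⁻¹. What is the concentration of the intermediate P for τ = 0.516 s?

0.660 mol·L⁻¹

The intermediate concentration in a first-order A→B→C sequence is C_P = k₁C_{A0}(e^(−k₁τ) − e^(−k₂τ))/(k₂−k₁).
e^(−k₁τ) = e^(−0.441×0.516) = e^(−0.2276) = 0.7965; e^(−k₂τ) = e^(−1.218) = 0.2959.
C_P = 0.441×5.74/(2.36−0.441) × (0.7965−0.2959) = 1.319×0.5006 = 0.6603 mol·L⁻¹.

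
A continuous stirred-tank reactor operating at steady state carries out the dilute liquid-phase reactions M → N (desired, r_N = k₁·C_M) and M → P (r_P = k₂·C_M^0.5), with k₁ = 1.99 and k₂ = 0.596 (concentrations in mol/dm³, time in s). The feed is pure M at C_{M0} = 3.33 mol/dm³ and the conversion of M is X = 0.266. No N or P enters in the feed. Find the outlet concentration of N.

0.743 mol/dm³

Exit C_M = C_{M0}(1−X) = 3.33×0.734 = 2.444 mol/dm³.
In a CSTR the entire volume is at exit conditions, so r_N = 1.99×2.444 = 4.864 and r_P = 0.596×2.444^0.5 = 0.9318.
Fraction of consumed M going to N: r_N/(r_N+r_P) = 0.8392.
C_N = 0.8392·C_{M0}·X = 0.8392×3.33×0.266 = 0.743 mol/dm³.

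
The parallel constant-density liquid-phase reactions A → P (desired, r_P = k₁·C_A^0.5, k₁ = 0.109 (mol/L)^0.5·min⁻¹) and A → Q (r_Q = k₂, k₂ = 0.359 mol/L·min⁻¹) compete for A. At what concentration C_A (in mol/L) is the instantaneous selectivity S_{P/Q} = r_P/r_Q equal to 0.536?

S_{P/Q} = (k₁/k₂)·C_A^0.5 ⇒ C_A = (S·k₂/k₁)^(2).
= (0.536×0.359/0.109)^(2) = (1.765)^(2) = 3.12 mol/L.

3.12 mol/L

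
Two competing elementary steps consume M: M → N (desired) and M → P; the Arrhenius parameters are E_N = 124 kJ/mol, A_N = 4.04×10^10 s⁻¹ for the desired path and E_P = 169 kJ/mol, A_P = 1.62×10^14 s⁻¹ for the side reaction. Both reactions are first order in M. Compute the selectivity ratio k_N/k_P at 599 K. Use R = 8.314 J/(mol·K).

With equal orders, S_{N/P} = k_N/k_P = (A_N/A_P)·exp[(E_P−E_N)/(RT)].
(E_P−E_N)/(RT) = (169−124)×10³/(8.314×599) = 45000/4980 = 9.036.
k_N/k_P = (4.04×10^10/1.62×10^14)·exp(9.036) = 2.494×10^-4 × 8400 = 2.09.

2.09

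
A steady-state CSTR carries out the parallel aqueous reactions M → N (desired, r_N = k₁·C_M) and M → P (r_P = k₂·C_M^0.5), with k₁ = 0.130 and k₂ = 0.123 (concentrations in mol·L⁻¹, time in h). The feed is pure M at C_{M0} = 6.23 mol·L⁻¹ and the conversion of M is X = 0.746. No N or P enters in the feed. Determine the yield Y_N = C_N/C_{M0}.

Exit C_M = C_{M0}(1−X) = 6.23×0.254 = 1.582 mol·L⁻¹.
In a CSTR the entire volume is at exit conditions, so r_N = 0.130×1.582 = 0.2057 and r_P = 0.123×1.582^0.5 = 0.1547.
Fraction of consumed M going to N: r_N/(r_N+r_P) = 0.5707.
C_N = 0.5707·C_{M0}·X = 0.5707×6.23×0.746 = 2.65 mol·L⁻¹; Y_N = C_N/C_{M0} = 0.426.

0.426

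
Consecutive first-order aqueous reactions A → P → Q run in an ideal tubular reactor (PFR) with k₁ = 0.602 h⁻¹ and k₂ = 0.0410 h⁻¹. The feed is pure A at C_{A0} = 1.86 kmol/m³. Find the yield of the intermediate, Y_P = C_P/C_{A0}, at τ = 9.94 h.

0.711

Solving the coupled first-order balances gives C_P(τ) = [k₁/(k₂−k₁)]·C_{A0}·(e^(−k₁τ) − e^(−k₂τ)).
e^(−k₁τ) = e^(−0.602×9.94) = e^(−5.984) = 0.002519; e^(−k₂τ) = e^(−0.4075) = 0.6653.
C_P = 0.602×1.86/(0.0410−0.602) × (0.002519−0.6653) = (-1.996)×(-0.6628) = 1.323 kmol/m³.
Y_P = C_P/C_{A0} = 1.323/1.86 = 0.711.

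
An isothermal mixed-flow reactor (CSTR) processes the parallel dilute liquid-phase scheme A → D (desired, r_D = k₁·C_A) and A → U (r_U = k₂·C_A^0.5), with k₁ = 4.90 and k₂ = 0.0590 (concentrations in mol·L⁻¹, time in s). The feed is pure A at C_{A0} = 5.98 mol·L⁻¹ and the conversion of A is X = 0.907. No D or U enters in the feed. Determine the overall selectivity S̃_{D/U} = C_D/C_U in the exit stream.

61.9

Exit C_A = C_{A0}(1−X) = 5.98×0.0930 = 0.5561 mol·L⁻¹.
Rates in a CSTR are evaluated at the outlet concentration: r_D = 4.90×0.5561 = 2.725, r_U = 0.0590×0.5561^0.5 = 0.04400.
Overall selectivity = C_D/C_U = r_Dτ/(r_Uτ) = r_D/r_U = 61.9.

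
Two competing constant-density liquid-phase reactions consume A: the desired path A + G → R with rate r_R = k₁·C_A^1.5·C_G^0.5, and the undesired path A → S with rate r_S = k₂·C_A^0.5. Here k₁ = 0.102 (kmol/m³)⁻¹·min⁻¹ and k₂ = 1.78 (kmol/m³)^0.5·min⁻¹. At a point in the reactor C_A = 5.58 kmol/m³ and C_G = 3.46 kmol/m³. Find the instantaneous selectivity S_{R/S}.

0.595

S_{R/S} = r_R/r_S = (k₁·C_A^1.5·C_G^0.5)/(k₂·C_A^0.5) = (k₁/k₂)·C_A·C_G^0.5.
= (0.102×5.580^1.5×3.460^0.5) / (1.78×5.580^0.5) = 2.501/4.205 = 0.595.
Since the desired path is higher order in A, keeping C_A high (PFR or concentrated feed) favours R.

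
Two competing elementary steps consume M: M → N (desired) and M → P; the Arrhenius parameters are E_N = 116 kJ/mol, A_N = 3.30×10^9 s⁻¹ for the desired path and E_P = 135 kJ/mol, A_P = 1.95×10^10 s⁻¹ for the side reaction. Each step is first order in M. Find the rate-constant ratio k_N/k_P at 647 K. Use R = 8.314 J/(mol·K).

With equal orders, S_{N/P} = k_N/k_P = (A_N/A_P)·exp[(E_P−E_N)/(RT)].
(E_P−E_N)/(RT) = (135−116)×10³/(8.314×647) = 19000/5379 = 3.532.
k_N/k_P = (3.30×10^9/1.95×10^10)·exp(3.532) = 0.1692 × 34.20 = 5.79.

5.79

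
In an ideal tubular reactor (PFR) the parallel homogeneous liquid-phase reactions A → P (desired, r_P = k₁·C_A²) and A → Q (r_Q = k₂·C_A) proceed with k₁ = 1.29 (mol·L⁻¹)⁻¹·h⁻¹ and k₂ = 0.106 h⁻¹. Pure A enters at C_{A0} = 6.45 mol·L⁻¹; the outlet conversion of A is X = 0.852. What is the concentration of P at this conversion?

5.34 mol·L⁻¹

C_A = C_{A0}(1−X) = 0.9546 mol·L⁻¹.
Along a PFR/batch, dC_Q/dC_A = −r_Q/(r_P+r_Q) = −k₂/(k₂+k₁·C_A).
Integrating from C_{A0} to C_A: C_Q = (0.106/1.29)·ln[(0.106+1.29·6.45)/(0.106+1.29·0.955)] = 0.08217·ln(8.427/1.337) = 0.1512 mol·L⁻¹.
Then C_P = (C_{A0}−C_A) − C_Q = 5.495 − 0.1512 = 5.344 mol·L⁻¹.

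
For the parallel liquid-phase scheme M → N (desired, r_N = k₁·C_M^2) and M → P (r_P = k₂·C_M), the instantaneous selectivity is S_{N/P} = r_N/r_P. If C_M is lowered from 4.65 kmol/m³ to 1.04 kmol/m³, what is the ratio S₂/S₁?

0.224

S_{N/P} = (k₁/k₂)·C_M, so S₂/S₁ = (C_{M,2}/C_{M,1}).
= 1.04/4.65 = 0.224.
Selectivity toward N falls as C_M falls — high-concentration operation is favoured.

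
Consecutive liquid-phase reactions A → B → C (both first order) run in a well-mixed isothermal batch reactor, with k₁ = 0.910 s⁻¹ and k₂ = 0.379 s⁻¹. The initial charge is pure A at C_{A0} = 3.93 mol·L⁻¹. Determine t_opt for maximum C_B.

1.65 s

For first-order series the maximum of C_B occurs at t_opt = ln(k₂/k₁)/(k₂−k₁).
= ln(0.379/0.910)/(0.379−0.910) = ln(0.4165)/-0.5310 = -0.8759/-0.5310 = 1.65 s.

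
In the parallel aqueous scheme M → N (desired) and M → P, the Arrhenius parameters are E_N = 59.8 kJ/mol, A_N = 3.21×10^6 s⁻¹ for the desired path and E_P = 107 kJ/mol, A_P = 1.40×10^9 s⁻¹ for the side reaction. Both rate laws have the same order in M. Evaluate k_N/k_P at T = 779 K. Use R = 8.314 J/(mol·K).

With equal orders, S_{N/P} = k_N/k_P = (A_N/A_P)·exp[(E_P−E_N)/(RT)].
(E_P−E_N)/(RT) = (107−59.8)×10³/(8.314×779) = 47200/6477 = 7.288.
k_N/k_P = (3.21×10^6/1.40×10^9)·exp(7.288) = 0.002293 × 1462 = 3.35.

3.35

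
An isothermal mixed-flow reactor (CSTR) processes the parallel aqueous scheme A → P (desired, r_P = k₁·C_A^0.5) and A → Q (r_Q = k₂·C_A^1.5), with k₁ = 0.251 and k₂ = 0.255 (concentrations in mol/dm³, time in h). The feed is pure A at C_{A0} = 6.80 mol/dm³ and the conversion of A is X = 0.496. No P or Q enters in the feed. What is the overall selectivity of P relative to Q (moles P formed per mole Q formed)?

Exit C_A = C_{A0}(1−X) = 6.80×0.504 = 3.427 mol/dm³.
A CSTR operates uniformly at the exit composition, giving r_P = 0.4647 and r_Q = 1.618 (each k·C_A^n at C_A = 3.427).
Overall selectivity = C_P/C_Q = r_Pτ/(r_Qτ) = r_P/r_Q = 0.287.

0.287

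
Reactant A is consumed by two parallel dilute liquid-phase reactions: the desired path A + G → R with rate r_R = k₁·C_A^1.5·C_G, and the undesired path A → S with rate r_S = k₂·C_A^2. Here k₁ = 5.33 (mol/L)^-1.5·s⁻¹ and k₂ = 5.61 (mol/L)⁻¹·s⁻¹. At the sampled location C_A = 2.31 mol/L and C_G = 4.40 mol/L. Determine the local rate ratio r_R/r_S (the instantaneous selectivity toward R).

S_{R/S} = r_R/r_S = (k₁·C_A^1.5·C_G)/(k₂·C_A^2) = (k₁/k₂)·C_A^-0.5·C_G.
= (5.33×2.310^1.5×4.400) / (5.61×2.310^2) = 82.34/29.94 = 2.75.
The undesired path is higher order in A, so low C_A (CSTR or dilute feed) favours R.

2.75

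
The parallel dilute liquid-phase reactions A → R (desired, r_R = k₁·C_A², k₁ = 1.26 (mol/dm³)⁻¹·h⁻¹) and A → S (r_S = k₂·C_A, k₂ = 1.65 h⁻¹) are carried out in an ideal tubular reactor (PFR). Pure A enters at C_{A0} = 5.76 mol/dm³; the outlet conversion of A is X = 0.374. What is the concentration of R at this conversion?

C_A = C_{A0}(1−X) = 3.606 mol/dm³.
Along a PFR/batch, dC_S/dC_A = −r_S/(r_R+r_S) = −k₂/(k₂+k₁·C_A).
Integrating from C_{A0} to C_A: C_S = (1.65/1.26)·ln[(1.65+1.26·5.76)/(1.65+1.26·3.61)] = 1.310·ln(8.908/6.193) = 0.4759 mol/dm³.
Then C_R = (C_{A0}−C_A) − C_S = 2.154 − 0.4759 = 1.678 mol/dm³.

1.68 mol/dm³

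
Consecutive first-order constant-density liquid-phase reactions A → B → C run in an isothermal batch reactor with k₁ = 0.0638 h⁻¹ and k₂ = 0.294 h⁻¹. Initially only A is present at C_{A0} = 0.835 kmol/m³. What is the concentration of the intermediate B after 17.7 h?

0.0735 kmol/m³

For first-order series with pure A initially, C_B(t) = k₁C_{A0}/(k₂−k₁)·(e^(−k₁t) − e^(−k₂t)).
e^(−k₁t) = e^(−0.0638×17.7) = e^(−1.129) = 0.3233; e^(−k₂t) = e^(−5.204) = 0.005496.
C_B = 0.0638×0.835/(0.294−0.0638) × (0.3233−0.005496) = 0.2314×0.3178 = 0.07354 kmol/m³.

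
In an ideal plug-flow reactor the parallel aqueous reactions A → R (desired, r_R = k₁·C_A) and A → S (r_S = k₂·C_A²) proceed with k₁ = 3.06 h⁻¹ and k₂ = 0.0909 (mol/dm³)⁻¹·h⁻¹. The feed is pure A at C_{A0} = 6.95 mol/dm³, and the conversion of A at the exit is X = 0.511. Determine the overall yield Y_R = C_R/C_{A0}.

C_A = C_{A0}(1−X) = 3.399 mol/dm³.
Along a PFR/batch, dC_R/dC_A = −r_R/(r_R+r_S) = −k₁/(k₁+k₂·C_A).
Integrating from C_{A0} to C_A: C_R = (3.06/0.0909)·ln[(3.06+0.0909·6.95)/(3.06+0.0909·3.40)] = 33.66·ln(3.692/3.369) = 3.080 mol/dm³.
Y_R = C_R/C_{A0} = 3.080/6.95 = 0.443.

0.443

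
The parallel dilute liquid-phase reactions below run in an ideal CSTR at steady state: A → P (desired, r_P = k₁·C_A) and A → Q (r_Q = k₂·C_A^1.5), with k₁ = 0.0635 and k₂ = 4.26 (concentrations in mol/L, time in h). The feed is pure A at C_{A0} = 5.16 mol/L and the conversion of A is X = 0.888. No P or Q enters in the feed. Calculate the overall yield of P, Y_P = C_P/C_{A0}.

0.0171

Exit C_A = C_{A0}(1−X) = 5.16×0.112 = 0.5779 mol/L.
A CSTR operates uniformly at the exit composition, giving r_P = 0.03670 and r_Q = 1.872 (each k·C_A^n at C_A = 0.5779).
Fraction of consumed A going to P: r_P/(r_P+r_Q) = 0.01923.
C_P = 0.01923·C_{A0}·X = 0.01923×5.16×0.888 = 0.0881 mol/L; Y_P = C_P/C_{A0} = 0.0171.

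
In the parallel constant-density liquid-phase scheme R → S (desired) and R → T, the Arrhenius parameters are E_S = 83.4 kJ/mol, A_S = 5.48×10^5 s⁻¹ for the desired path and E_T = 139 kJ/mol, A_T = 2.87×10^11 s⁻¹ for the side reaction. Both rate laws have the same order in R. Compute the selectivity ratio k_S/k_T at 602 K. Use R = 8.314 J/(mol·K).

With equal orders, S_{S/T} = k_S/k_T = (A_S/A_T)·exp[(E_T−E_S)/(RT)].
(E_T−E_S)/(RT) = (139−83.4)×10³/(8.314×602) = 55600/5005 = 11.11.
k_S/k_T = (5.48×10^5/2.87×10^11)·exp(11.11) = 1.909×10^-6 × 66758 = 0.127.
Since E_S < E_T, lowering the temperature improves selectivity toward S.

0.127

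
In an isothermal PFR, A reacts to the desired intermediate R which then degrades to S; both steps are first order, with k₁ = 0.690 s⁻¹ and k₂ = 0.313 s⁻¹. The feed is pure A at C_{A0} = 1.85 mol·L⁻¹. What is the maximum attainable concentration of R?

At the optimum, C_{R,max}/C_{A0} = (k₁/k₂)^[k₂/(k₂−k₁)].
= (0.690/0.313)^(0.313/(0.313−0.690)) = (2.204)^(-0.8302) = 0.5188.
C_{R,max} = 0.5188×1.85 = 0.960 mol·L⁻¹.

0.960 mol·L⁻¹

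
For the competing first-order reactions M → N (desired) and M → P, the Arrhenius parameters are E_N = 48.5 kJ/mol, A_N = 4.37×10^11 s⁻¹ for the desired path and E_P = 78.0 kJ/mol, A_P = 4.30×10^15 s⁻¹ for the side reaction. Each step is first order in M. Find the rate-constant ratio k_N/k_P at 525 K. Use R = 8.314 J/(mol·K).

Since both paths have the same order in M, the concentration cancels and S_{N/P} = k_N/k_P = (A_N/A_P)·exp[(E_P−E_N)/(RT)].
(E_P−E_N)/(RT) = (78.0−48.5)×10³/(8.314×525) = 29500/4365 = 6.759.
k_N/k_P = (4.37×10^11/4.30×10^15)·exp(6.759) = 1.016×10^-4 × 861.4 = 0.0875.
Since E_N < E_P, lowering the temperature improves selectivity toward N.

0.0875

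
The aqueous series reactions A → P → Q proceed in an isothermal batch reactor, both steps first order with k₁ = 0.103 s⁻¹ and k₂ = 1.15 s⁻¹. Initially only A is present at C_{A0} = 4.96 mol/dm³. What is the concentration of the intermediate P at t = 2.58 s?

For first-order series with pure A initially, C_P(t) = k₁C_{A0}/(k₂−k₁)·(e^(−k₁t) − e^(−k₂t)).
e^(−k₁t) = e^(−0.103×2.58) = e^(−0.2657) = 0.7666; e^(−k₂t) = e^(−2.967) = 0.05146.
C_P = 0.103×4.96/(1.15−0.103) × (0.7666−0.05146) = 0.4879×0.7152 = 0.3490 mol/dm³.

0.349 mol/dm³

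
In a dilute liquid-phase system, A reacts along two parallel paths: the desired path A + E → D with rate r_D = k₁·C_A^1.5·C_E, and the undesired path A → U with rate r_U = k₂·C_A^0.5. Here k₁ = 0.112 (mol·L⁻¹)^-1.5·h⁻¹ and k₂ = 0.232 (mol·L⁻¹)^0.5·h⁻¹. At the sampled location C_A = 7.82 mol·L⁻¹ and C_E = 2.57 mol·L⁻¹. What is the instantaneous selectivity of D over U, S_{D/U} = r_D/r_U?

S_{D/U} = r_D/r_U = (k₁·C_A^1.5·C_E)/(k₂·C_A^0.5) = (k₁/k₂)·C_A·C_E.
= (0.112×7.820^1.5×2.570) / (0.232×7.820^0.5) = 6.295/0.6488 = 9.70.
Since the desired path is higher order in A, keeping C_A high (PFR or concentrated feed) favours D.

9.70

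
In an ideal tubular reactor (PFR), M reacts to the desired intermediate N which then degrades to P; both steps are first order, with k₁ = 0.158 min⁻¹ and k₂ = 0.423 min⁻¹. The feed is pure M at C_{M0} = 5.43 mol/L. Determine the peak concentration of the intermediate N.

Evaluating C_N at τ_opt = ln(k₂/k₁)/(k₂−k₁) gives C_{N,max}/C_{M0} = (k₁/k₂)^[k₂/(k₂−k₁)].
= (0.158/0.423)^(0.423/(0.423−0.158)) = (0.3735)^(1.596) = 0.2076.
C_{N,max} = 0.2076×5.43 = 1.13 mol/L.

1.13 mol/L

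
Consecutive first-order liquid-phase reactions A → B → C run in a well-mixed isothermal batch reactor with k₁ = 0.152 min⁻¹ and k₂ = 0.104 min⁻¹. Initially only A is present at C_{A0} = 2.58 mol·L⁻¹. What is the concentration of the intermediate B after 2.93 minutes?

For first-order series with pure A initially, C_B(t) = k₁C_{A0}/(k₂−k₁)·(e^(−k₁t) − e^(−k₂t)).
e^(−k₁t) = e^(−0.152×2.93) = e^(−0.4454) = 0.6406; e^(−k₂t) = e^(−0.3047) = 0.7373.
C_B = 0.152×2.58/(0.104−0.152) × (0.6406−0.7373) = (-8.170)×(-0.09674) = 0.7903 mol·L⁻¹.

0.790 mol·L⁻¹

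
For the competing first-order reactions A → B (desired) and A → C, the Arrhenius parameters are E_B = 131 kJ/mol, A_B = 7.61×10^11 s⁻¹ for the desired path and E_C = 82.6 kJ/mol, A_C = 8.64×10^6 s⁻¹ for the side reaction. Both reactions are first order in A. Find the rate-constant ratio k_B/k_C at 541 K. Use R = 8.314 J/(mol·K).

1.87

Since both paths have the same order in A, the concentration cancels and S_{B/C} = k_B/k_C = (A_B/A_C)·exp[(E_C−E_B)/(RT)].
(E_C−E_B)/(RT) = (82.6−131)×10³/(8.314×541) = -48400/4498 = -10.76.
k_B/k_C = (7.61×10^11/8.64×10^6)·exp(-10.76) = 88079 × 2.122×10^-5 = 1.87.
Since E_B > E_C, raising the temperature improves selectivity toward B.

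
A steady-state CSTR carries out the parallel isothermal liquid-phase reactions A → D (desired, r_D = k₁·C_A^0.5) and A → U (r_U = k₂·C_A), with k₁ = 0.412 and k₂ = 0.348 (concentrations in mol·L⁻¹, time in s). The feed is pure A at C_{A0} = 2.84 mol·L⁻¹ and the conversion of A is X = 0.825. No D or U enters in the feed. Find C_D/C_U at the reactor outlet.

1.68

Exit C_A = C_{A0}(1−X) = 2.84×0.175 = 0.4970 mol·L⁻¹.
Rates in a CSTR are evaluated at the outlet concentration: r_D = 0.412×0.4970^0.5 = 0.2905, r_U = 0.348×0.4970 = 0.1730.
Overall selectivity = C_D/C_U = r_Dτ/(r_Uτ) = r_D/r_U = 1.68.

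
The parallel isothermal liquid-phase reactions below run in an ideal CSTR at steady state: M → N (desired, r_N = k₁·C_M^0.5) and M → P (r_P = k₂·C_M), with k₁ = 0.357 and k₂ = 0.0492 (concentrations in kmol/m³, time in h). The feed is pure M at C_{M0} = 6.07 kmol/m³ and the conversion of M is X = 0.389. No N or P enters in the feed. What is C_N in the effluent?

1.87 kmol/m³

Exit C_M = C_{M0}(1−X) = 6.07×0.611 = 3.709 kmol/m³.
In a CSTR the entire volume is at exit conditions, so r_N = 0.357×3.709^0.5 = 0.6875 and r_P = 0.0492×3.709 = 0.1825.
Fraction of consumed M going to N: r_N/(r_N+r_P) = 0.7903.
C_N = 0.7903·C_{M0}·X = 0.7903×6.07×0.389 = 1.87 kmol/m³.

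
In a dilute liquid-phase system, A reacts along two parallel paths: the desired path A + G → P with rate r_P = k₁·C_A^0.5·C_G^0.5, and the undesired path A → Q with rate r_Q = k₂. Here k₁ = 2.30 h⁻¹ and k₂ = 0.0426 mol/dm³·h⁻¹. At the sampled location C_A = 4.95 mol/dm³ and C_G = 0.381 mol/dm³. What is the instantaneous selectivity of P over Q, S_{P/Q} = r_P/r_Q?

S_{P/Q} = r_P/r_Q = (k₁·C_A^0.5·C_G^0.5)/(k₂) = (k₁/k₂)·C_A^0.5·C_G^0.5.
= (2.30×4.950^0.5×0.3810^0.5) / (0.0426) = 3.159/0.04260 = 74.1.
Since the desired path is higher order in A, keeping C_A high (PFR or concentrated feed) favours P.

74.1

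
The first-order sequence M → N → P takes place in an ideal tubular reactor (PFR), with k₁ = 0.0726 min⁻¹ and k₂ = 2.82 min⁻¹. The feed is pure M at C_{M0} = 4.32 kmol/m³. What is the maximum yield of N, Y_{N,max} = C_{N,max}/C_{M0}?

Evaluating C_N at τ_opt = ln(k₂/k₁)/(k₂−k₁) gives C_{N,max}/C_{M0} = (k₁/k₂)^[k₂/(k₂−k₁)].
= (0.0726/2.82)^(2.82/(2.82−0.0726)) = (0.02574)^(1.026) = 0.02337.

0.0234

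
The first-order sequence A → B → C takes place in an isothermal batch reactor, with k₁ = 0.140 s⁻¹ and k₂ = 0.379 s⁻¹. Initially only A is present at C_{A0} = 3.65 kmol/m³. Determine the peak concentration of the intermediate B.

0.752 kmol/m³

For a first-order series the maximum intermediate yield is C_{B,max}/C_{A0} = (k₁/k₂)^[k₂/(k₂−k₁)].
= (0.140/0.379)^(0.379/(0.379−0.140)) = (0.3694)^(1.586) = 0.2061.
C_{B,max} = 0.2061×3.65 = 0.752 kmol/m³.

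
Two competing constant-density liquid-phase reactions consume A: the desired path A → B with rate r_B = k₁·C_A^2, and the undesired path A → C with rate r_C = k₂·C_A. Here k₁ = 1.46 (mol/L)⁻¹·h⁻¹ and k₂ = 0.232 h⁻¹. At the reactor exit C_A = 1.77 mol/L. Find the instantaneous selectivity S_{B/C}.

11.1

S_{B/C} = r_B/r_C = (k₁·C_A^2)/(k₂·C_A) = (k₁/k₂)·C_A.
= (1.46×1.770^2) / (0.232×1.770) = 4.574/0.4106 = 11.1.
Since the desired path is higher order in A, keeping C_A high (PFR or concentrated feed) favours B.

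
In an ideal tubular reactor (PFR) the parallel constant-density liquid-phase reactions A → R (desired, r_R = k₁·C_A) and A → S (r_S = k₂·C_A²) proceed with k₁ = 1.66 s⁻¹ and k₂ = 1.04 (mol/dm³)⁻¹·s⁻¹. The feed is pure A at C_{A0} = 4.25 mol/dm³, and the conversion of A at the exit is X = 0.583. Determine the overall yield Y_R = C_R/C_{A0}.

0.207

C_A = C_{A0}(1−X) = 1.772 mol/dm³.
Along a PFR/batch, dC_R/dC_A = −r_R/(r_R+r_S) = −k₁/(k₁+k₂·C_A).
Integrating from C_{A0} to C_A: C_R = (1.66/1.04)·ln[(1.66+1.04·4.25)/(1.66+1.04·1.77)] = 1.596·ln(6.080/3.503) = 0.8800 mol/dm³.
Y_R = C_R/C_{A0} = 0.8800/4.25 = 0.207.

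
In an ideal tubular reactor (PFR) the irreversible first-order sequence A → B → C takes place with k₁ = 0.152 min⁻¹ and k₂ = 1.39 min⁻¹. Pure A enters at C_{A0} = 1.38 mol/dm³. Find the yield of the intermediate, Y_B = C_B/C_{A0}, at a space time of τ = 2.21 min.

For first-order series with pure A initially, C_B(τ) = k₁C_{A0}/(k₂−k₁)·(e^(−k₁τ) − e^(−k₂τ)).
e^(−k₁τ) = e^(−0.152×2.21) = e^(−0.3359) = 0.7147; e^(−k₂τ) = e^(−3.072) = 0.04633.
C_B = 0.152×1.38/(1.39−0.152) × (0.7147−0.04633) = 0.1694×0.6683 = 0.1132 mol/dm³.
Y_B = C_B/C_{A0} = 0.1132/1.38 = 0.0821.

0.0821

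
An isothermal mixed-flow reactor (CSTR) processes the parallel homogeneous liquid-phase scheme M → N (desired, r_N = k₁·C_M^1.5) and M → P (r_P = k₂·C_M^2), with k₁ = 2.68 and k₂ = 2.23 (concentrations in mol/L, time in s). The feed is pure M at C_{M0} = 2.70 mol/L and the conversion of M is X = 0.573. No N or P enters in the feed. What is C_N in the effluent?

0.817 mol/L

Exit C_M = C_{M0}(1−X) = 2.70×0.427 = 1.153 mol/L.
A CSTR operates uniformly at the exit composition, giving r_N = 3.318 and r_P = 2.964 (each k·C_M^n at C_M = 1.153).
Fraction of consumed M going to N: r_N/(r_N+r_P) = 0.5281.
C_N = 0.5281·C_{M0}·X = 0.5281×2.70×0.573 = 0.817 mol/L.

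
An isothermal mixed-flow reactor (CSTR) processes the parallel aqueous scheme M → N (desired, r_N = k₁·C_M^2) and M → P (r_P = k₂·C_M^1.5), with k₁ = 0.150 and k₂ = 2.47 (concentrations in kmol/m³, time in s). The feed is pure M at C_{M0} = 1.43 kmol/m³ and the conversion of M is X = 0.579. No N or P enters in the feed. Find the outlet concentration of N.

0.0373 kmol/m³

Exit C_M = C_{M0}(1−X) = 1.43×0.421 = 0.6020 kmol/m³.
In a CSTR the entire volume is at exit conditions, so r_N = 0.150×0.6020^2 = 0.05437 and r_P = 2.47×0.6020^1.5 = 1.154.
Fraction of consumed M going to N: r_N/(r_N+r_P) = 0.04500.
C_N = 0.04500·C_{M0}·X = 0.04500×1.43×0.579 = 0.0373 kmol/m³.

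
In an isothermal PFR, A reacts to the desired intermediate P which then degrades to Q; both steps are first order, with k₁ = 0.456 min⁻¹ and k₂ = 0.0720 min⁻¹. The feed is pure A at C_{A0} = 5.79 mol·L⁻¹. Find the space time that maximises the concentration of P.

The intermediate peaks when r₁ = r₂, i.e. k₁e^(−k₁τ) = k₂e^(−k₂τ), giving τ_opt = ln(k₂/k₁)/(k₂−k₁).
= ln(0.0720/0.456)/(0.0720−0.456) = ln(0.1579)/-0.3840 = -1.846/-0.3840 = 4.81 min.

4.81 min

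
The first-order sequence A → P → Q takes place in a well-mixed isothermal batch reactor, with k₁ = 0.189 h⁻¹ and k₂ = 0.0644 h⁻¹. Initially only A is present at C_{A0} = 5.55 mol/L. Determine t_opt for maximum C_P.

The intermediate peaks when r₁ = r₂, i.e. k₁e^(−k₁t) = k₂e^(−k₂t), giving t_opt = ln(k₂/k₁)/(k₂−k₁).
= ln(0.0644/0.189)/(0.0644−0.189) = ln(0.3407)/-0.1246 = -1.077/-0.1246 = 8.64 h.

8.64 h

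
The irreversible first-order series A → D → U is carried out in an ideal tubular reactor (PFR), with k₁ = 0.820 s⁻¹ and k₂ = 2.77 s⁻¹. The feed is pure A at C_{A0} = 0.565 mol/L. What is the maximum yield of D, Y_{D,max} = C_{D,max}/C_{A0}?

0.177

Evaluating C_D at τ_opt = ln(k₂/k₁)/(k₂−k₁) gives C_{D,max}/C_{A0} = (k₁/k₂)^[k₂/(k₂−k₁)].
= (0.820/2.77)^(2.77/(2.77−0.820)) = (0.2960)^(1.421) = 0.1774.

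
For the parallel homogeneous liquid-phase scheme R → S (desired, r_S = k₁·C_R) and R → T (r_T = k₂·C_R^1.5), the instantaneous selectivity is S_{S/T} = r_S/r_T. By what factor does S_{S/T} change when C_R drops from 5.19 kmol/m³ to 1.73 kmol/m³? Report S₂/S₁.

S_{S/T} = (k₁/k₂)·C_R^-0.5, so S₂/S₁ = (C_{R,2}/C_{R,1})^-0.5.
= (1.73/5.19)^(-0.5) = (0.3333)^(-0.5) = 1.73.

1.73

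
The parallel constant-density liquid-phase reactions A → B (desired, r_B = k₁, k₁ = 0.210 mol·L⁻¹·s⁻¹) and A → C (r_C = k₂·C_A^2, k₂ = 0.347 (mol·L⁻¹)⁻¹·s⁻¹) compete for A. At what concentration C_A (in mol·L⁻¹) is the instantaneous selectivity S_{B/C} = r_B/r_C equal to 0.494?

1.11 mol·L⁻¹

S_{B/C} = (k₁/k₂)·C_A^-2 ⇒ C_A = (S·k₂/k₁)^(-0.5).
= (0.494×0.347/0.210)^(-0.5) = (0.8163)^(-0.5) = 1.11 mol·L⁻¹.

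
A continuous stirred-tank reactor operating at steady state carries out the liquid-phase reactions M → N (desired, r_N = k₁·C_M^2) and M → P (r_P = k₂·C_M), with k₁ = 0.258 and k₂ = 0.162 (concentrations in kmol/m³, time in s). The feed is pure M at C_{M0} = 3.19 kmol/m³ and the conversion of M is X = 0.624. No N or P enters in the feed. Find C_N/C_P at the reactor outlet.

Exit C_M = C_{M0}(1−X) = 3.19×0.376 = 1.199 kmol/m³.
A CSTR operates uniformly at the exit composition, giving r_N = 0.3712 and r_P = 0.1943 (each k·C_M^n at C_M = 1.199).
Overall selectivity = C_N/C_P = r_Nτ/(r_Pτ) = r_N/r_P = 1.91.

1.91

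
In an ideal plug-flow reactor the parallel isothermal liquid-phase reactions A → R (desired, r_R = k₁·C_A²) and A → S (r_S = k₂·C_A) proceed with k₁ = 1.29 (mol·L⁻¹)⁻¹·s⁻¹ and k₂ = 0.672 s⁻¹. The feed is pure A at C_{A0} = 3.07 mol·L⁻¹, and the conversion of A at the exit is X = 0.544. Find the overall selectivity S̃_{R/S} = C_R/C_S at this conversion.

4.12

C_A = C_{A0}(1−X) = 1.400 mol·L⁻¹.
Along a PFR/batch, dC_S/dC_A = −r_S/(r_R+r_S) = −k₂/(k₂+k₁·C_A).
Integrating from C_{A0} to C_A: C_S = (0.672/1.29)·ln[(0.672+1.29·3.07)/(0.672+1.29·1.40)] = 0.5209·ln(4.632/2.478) = 0.3259 mol·L⁻¹.
Then C_R = (C_{A0}−C_A) − C_S = 1.670 − 0.3259 = 1.344 mol·L⁻¹.
S̃_{R/S} = C_R/C_S = 1.344/0.3259 = 4.12.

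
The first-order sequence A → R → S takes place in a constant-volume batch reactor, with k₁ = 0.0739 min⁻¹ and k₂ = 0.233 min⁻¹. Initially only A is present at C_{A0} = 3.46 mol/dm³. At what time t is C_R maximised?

Setting dC_R/dt = 0 gives t_opt = ln(k₂/k₁)/(k₂−k₁).
= ln(0.233/0.0739)/(0.233−0.0739) = ln(3.153)/0.1591 = 1.148/0.1591 = 7.22 min.

7.22 min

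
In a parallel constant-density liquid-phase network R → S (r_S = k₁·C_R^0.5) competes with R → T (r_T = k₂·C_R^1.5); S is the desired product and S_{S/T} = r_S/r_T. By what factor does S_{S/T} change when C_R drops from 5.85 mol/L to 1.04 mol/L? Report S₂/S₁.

5.62

S_{S/T} = (k₁/k₂)·C_R⁻¹, so S₂/S₁ = (C_{R,2}/C_{R,1})⁻¹.
= 5.85/1.04 = 5.62.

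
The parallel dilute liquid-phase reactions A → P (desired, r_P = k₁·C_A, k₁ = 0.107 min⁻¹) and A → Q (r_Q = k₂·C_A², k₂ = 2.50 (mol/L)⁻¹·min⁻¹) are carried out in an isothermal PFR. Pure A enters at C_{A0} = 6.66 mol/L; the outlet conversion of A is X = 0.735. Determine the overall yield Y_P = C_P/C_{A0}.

C_A = C_{A0}(1−X) = 1.765 mol/L.
Along a PFR/batch, dC_P/dC_A = −r_P/(r_P+r_Q) = −k₁/(k₁+k₂·C_A).
Integrating from C_{A0} to C_A: C_P = (0.107/2.50)·ln[(0.107+2.50·6.66)/(0.107+2.50·1.76)] = 0.04280·ln(16.76/4.519) = 0.05609 mol/L.
Y_P = C_P/C_{A0} = 0.05609/6.66 = 0.00842.

0.00842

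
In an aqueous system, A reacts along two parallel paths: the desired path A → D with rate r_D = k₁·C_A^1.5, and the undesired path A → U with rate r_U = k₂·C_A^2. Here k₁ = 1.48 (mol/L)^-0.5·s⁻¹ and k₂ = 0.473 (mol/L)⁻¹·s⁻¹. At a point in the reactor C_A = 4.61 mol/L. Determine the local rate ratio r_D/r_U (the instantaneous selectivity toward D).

S_{D/U} = r_D/r_U = (k₁·C_A^1.5)/(k₂·C_A^2) = (k₁/k₂)·C_A^-0.5.
= (1.48×4.610^1.5) / (0.473×4.610^2) = 14.65/10.05 = 1.46.

1.46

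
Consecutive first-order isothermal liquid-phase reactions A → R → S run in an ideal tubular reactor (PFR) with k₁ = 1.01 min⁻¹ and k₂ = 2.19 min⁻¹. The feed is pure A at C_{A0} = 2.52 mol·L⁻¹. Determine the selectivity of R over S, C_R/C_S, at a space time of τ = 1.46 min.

Solving the coupled first-order balances gives C_R(τ) = [k₁/(k₂−k₁)]·C_{A0}·(e^(−k₁τ) − e^(−k₂τ)).
e^(−k₁τ) = e^(−1.01×1.46) = e^(−1.475) = 0.2289; e^(−k₂τ) = e^(−3.197) = 0.04087.
C_R = 1.01×2.52/(2.19−1.01) × (0.2289−0.04087) = 2.157×0.1880 = 0.4055 mol·L⁻¹.
C_A = C_{A0}e^(−k₁τ) = 0.5768 mol·L⁻¹, so C_S = C_{A0}−C_A−C_R = 1.538 mol·L⁻¹; C_R/C_S = 0.264.

0.264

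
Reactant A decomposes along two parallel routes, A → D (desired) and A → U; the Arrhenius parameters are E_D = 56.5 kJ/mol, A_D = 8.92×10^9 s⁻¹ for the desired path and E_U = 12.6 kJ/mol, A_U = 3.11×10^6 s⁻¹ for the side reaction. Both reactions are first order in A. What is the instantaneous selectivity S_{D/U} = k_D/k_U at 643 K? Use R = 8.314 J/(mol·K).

With equal orders, S_{D/U} = k_D/k_U = (A_D/A_U)·exp[(E_U−E_D)/(RT)].
(E_U−E_D)/(RT) = (12.6−56.5)×10³/(8.314×643) = -43900/5346 = -8.212.
k_D/k_U = (8.92×10^9/3.11×10^6)·exp(-8.212) = 2868 × 2.714×10^-4 = 0.778.

0.778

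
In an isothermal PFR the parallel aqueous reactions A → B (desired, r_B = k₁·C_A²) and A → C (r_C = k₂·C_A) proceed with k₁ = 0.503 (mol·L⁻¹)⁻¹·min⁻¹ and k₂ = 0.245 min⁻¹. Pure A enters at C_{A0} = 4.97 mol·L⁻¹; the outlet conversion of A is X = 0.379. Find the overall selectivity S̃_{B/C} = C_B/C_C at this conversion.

C_A = C_{A0}(1−X) = 3.086 mol·L⁻¹.
Along a PFR/batch, dC_C/dC_A = −r_C/(r_B+r_C) = −k₂/(k₂+k₁·C_A).
Integrating from C_{A0} to C_A: C_C = (0.245/0.503)·ln[(0.245+0.503·4.97)/(0.245+0.503·3.09)] = 0.4871·ln(2.745/1.797) = 0.2062 mol·L⁻¹.
Then C_B = (C_{A0}−C_A) − C_C = 1.884 − 0.2062 = 1.677 mol·L⁻¹.
S̃_{B/C} = C_B/C_C = 1.677/0.2062 = 8.13.

8.13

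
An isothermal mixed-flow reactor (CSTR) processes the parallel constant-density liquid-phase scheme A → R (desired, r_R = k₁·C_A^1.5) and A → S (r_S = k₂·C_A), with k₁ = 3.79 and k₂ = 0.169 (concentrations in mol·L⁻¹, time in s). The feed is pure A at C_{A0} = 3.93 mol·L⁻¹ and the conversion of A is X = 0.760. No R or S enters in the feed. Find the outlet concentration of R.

2.86 mol·L⁻¹

Exit C_A = C_{A0}(1−X) = 3.93×0.240 = 0.9432 mol·L⁻¹.
Rates in a CSTR are evaluated at the outlet concentration: r_R = 3.79×0.9432^1.5 = 3.472, r_S = 0.169×0.9432 = 0.1594.
Fraction of consumed A going to R: r_R/(r_R+r_S) = 0.9561.
C_R = 0.9561·C_{A0}·X = 0.9561×3.93×0.760 = 2.86 mol·L⁻¹.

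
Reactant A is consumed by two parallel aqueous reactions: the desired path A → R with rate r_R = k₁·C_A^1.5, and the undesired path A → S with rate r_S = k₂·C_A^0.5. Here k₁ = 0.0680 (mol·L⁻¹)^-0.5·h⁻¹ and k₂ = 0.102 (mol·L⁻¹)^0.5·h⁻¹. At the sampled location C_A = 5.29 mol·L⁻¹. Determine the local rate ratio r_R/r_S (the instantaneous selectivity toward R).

S_{R/S} = r_R/r_S = (k₁·C_A^1.5)/(k₂·C_A^0.5) = (k₁/k₂)·C_A.
= (0.0680×5.290^1.5) / (0.102×5.290^0.5) = 0.8274/0.2346 = 3.53.

3.53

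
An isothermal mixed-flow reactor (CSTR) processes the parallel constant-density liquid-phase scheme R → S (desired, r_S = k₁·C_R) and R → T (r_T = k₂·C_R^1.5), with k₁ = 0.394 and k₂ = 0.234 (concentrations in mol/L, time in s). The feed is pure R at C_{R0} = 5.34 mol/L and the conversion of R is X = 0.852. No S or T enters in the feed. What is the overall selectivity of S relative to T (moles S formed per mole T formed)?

Exit C_R = C_{R0}(1−X) = 5.34×0.148 = 0.7903 mol/L.
In a CSTR the entire volume is at exit conditions, so r_S = 0.394×0.7903 = 0.3114 and r_T = 0.234×0.7903^1.5 = 0.1644.
Overall selectivity = C_S/C_T = r_Sτ/(r_Tτ) = r_S/r_T = 1.89.

1.89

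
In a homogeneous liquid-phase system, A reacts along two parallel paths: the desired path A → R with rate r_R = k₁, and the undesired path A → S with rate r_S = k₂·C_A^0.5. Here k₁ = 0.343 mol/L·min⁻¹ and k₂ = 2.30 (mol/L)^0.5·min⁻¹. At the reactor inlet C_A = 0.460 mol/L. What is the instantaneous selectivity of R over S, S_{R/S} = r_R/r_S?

S_{R/S} = r_R/r_S = (k₁)/(k₂·C_A^0.5) = (k₁/k₂)·C_A^-0.5.
= (0.343) / (2.30×0.4600^0.5) = 0.3430/1.560 = 0.220.

0.220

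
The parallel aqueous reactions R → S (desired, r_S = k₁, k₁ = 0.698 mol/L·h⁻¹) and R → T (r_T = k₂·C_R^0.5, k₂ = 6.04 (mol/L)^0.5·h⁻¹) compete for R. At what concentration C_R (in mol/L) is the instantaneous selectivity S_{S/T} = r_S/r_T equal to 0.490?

S_{S/T} = (k₁/k₂)·C_R^-0.5 ⇒ C_R = (S·k₂/k₁)^(-2).
= (0.490×6.04/0.698)^(-2) = (4.240)^(-2) = 0.0556 mol/L.

0.0556 mol/L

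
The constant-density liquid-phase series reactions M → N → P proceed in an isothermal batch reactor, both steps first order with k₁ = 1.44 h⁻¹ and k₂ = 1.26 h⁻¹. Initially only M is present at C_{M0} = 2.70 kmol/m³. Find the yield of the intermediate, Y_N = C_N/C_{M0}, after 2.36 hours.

The intermediate concentration in a first-order A→B→C sequence is C_N = k₁C_{M0}(e^(−k₁t) − e^(−k₂t))/(k₂−k₁).
e^(−k₁t) = e^(−1.44×2.36) = e^(−3.398) = 0.03343; e^(−k₂t) = e^(−2.974) = 0.05112.
C_N = 1.44×2.70/(1.26−1.44) × (0.03343−0.05112) = (-21.60)×(-0.01769) = 0.3822 kmol/m³.
Y_N = C_N/C_{M0} = 0.3822/2.70 = 0.142.

0.142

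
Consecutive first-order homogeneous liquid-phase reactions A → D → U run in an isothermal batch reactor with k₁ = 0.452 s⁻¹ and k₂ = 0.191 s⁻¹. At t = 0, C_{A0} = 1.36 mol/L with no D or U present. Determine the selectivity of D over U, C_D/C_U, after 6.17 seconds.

0.833

Solving the coupled first-order balances gives C_D(t) = [k₁/(k₂−k₁)]·C_{A0}·(e^(−k₁t) − e^(−k₂t)).
e^(−k₁t) = e^(−0.452×6.17) = e^(−2.789) = 0.06149; e^(−k₂t) = e^(−1.178) = 0.3077.
C_D = 0.452×1.36/(0.191−0.452) × (0.06149−0.3077) = (-2.355)×(-0.2463) = 0.5800 mol/L.
C_A = C_{A0}e^(−k₁t) = 0.08363 mol/L, so C_U = C_{A0}−C_A−C_D = 0.6964 mol/L; C_D/C_U = 0.833.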